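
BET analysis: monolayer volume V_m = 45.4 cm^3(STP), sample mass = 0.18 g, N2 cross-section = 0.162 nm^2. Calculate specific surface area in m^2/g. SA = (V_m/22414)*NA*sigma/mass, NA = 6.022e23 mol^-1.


Number of moles in monolayer = V_m / 22414 = 45.4 / 22414 = 0.00202552
Number of molecules = moles * NA = 0.00202552 * 6.022e23
SA = molecules * sigma / mass
SA = (45.4 / 22414) * 6.022e23 * 0.162e-18 / 0.18
SA = 1097.8 m^2/g

1097.8


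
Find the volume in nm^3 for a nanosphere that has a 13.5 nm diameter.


Radius r = 13.5/2 = 6.75 nm
Volume V = (4/3) * pi * r^3
V = (4/3) * pi * (6.75)^3
V = 1288.25 nm^3

1288.25


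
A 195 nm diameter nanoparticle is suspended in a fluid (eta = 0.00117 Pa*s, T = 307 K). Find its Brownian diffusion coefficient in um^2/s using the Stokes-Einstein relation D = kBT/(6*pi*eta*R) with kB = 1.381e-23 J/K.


Radius R = 195/2 = 97.5 nm = 9.75e-08 m
D = kB*T / (6*pi*eta*R)
D = 1.381e-23 * 307 / (6 * pi * 0.00117 * 9.75e-08)
D = 1.9717e-12 m^2/s = 1.972 um^2/s

1.972


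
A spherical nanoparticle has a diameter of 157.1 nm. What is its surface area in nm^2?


Radius r = 157.1/2 = 78.55 nm
Surface area SA = 4 * pi * r^2
SA = 4 * pi * (78.55)^2
SA = 77535.79 nm^2

77535.79


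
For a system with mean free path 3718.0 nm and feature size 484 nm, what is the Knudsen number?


Knudsen number Kn = lambda / L
Kn = 3718.0 / 484
Kn = 7.6818

7.6818


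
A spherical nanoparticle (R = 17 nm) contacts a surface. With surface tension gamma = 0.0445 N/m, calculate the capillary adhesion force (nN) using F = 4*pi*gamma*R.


Convert radius: R = 17 nm = 1.7e-08 m
F = 4 * pi * gamma * R
F = 4 * pi * 0.0445 * 1.7e-08
F = 9.50646e-09 N = 9.5065 nN

9.5065


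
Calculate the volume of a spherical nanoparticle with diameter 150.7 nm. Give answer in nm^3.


Radius r = 150.7/2 = 75.35 nm
Volume V = (4/3) * pi * r^3
V = (4/3) * pi * (75.35)^3
V = 1792001.54 nm^3

1792001.54


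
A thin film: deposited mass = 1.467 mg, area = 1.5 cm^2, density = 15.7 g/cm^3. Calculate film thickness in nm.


Convert: m = 1.467 mg = 1.4670e-06 kg, A = 1.5 cm^2 = 1.5000e-04 m^2, rho = 15.7 g/cm^3 = 15700 kg/m^3
t = m / (A * rho)
t = 1.4670e-06 / (1.5000e-04 * 15700)
t = 6.2293e-07 m = 622.9 nm

622.9


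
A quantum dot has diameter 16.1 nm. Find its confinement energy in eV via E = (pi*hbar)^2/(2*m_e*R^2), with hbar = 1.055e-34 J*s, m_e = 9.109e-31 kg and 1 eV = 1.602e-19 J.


Radius R = 16.1/2 = 8.05 nm = 8.05e-09 m
E = (pi * 1.055e-34)^2 / (2 * 9.109e-31 * (8.05e-09)^2)
E(J) = 9.30491e-22
E = E(J) / 1.602e-19 = 0.0058 eV

0.0058


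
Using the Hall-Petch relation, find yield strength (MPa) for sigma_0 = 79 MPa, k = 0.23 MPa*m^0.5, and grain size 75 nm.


d = 75 nm = 7.5e-08 m
sqrt(d) = 0.0002738613
Hall-Petch contribution = k / sqrt(d) = 0.23 / 0.0002738613 = 839.8 MPa
sigma = sigma_0 + k/sqrt(d) = 79 + 839.8 = 918.8 MPa

918.8


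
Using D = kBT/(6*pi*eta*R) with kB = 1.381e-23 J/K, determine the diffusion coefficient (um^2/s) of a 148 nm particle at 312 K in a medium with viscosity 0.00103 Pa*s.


Radius R = 148/2 = 74 nm = 7.4e-08 m
D = kB*T / (6*pi*eta*R)
D = 1.381e-23 * 312 / (6 * pi * 0.00103 * 7.4e-08)
D = 2.99901e-12 m^2/s = 2.999 um^2/s

2.999


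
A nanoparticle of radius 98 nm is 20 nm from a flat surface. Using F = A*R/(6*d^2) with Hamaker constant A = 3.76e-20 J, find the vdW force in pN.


Convert to SI: R = 98 nm = 9.8e-08 m, d = 20 nm = 2e-08 m
F = A * R / (6 * d^2)
F = 3.76e-20 * 9.8e-08 / (6 * (2e-08)^2)
F = 1.53533e-12 N = 1.535 pN

1.535


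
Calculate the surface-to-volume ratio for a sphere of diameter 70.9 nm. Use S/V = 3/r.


Radius r = 70.9/2 = 35.45 nm
S/V = 3 / r = 3 / 35.45
S/V = 0.0846 nm^-1

0.0846


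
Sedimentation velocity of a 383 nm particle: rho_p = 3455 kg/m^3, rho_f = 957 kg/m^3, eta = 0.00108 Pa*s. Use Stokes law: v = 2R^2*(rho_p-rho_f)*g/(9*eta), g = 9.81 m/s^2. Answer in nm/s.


Radius R = 383/2 nm = 1.915e-07 m
Density difference = 3455 - 957 = 2498 kg/m^3
v = 2 * R^2 * (rho_p - rho_f) * g / (9 * eta)
v = 2 * (1.915e-07)^2 * 2498 * 9.81 / (9 * 0.00108)
v = 1.84911e-07 m/s = 184.911 nm/s

184.911


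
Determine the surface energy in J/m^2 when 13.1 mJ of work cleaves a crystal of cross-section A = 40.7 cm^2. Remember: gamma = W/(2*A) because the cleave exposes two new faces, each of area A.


Convert: A = 40.7 cm^2 = 0.00407 m^2, W = 13.1 mJ = 0.0131 J
Cleaving exposes two faces of area A, so total new surface = 2*A and gamma = W / (2*A)
gamma = 0.0131 / (2 * 0.00407)
gamma = 1.609 J/m^2

1.609


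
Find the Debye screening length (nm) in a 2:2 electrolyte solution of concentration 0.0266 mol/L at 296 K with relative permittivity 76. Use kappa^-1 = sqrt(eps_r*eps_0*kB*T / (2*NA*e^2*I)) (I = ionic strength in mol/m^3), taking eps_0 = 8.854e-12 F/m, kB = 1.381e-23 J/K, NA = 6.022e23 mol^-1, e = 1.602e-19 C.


Ionic strength I = 0.0266 * 2^2 * 1000 = 106.4 mol/m^3
kappa^-1 = sqrt(76 * 8.854e-12 * 1.381e-23 * 296 / (2 * 6.022e23 * (1.602e-19)^2 * 106.4))
kappa^-1 = 0.915 nm

0.915


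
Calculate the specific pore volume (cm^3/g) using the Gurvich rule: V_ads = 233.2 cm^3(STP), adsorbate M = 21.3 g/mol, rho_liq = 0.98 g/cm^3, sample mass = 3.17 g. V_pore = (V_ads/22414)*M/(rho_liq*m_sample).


Moles adsorbed n = V_ads / 22414 = 233.2 / 22414 = 1.040421e-02 mol
Liquid volume V_liq = n * M / rho_liq = 1.040421e-02 * 21.3 / 0.98 = 0.22613 cm^3
Specific pore volume V_pore = V_liq / m_sample = 0.22613 / 3.17
V_pore = 0.0713 cm^3/g

0.0713


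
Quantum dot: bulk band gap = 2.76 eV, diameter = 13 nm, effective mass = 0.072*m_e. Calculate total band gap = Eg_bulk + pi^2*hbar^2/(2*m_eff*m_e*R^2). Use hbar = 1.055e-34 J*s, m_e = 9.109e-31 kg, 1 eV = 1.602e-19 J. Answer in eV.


Radius R = 13/2 nm = 6.5e-09 m
Confinement energy dE = pi^2 * hbar^2 / (2 * m_eff * m_e * R^2)
dE = pi^2 * (1.055e-34)^2 / (2 * 0.072 * 9.109e-31 * (6.5e-09)^2) J, divided by 1.602e-19 J/eV
dE = 0.1237 eV
Total band gap = E_g(bulk) + dE = 2.76 + 0.1237 = 2.8837 eV

2.8837


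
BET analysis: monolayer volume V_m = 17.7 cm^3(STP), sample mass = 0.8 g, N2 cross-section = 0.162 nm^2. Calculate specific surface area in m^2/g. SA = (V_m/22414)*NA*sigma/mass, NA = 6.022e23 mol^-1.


Number of moles in monolayer = V_m / 22414 = 17.7 / 22414 = 0.00078969
Number of molecules = moles * NA = 0.00078969 * 6.022e23
SA = molecules * sigma / mass
SA = (17.7 / 22414) * 6.022e23 * 0.162e-18 / 0.8
SA = 96.3 m^2/g

96.3


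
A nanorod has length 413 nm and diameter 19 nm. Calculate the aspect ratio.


Aspect ratio AR = length / diameter
AR = 413 / 19
AR = 21.74

21.74


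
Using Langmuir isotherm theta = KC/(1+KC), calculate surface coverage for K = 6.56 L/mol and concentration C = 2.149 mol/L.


Langmuir isotherm: theta = K*C / (1 + K*C)
K*C = 6.56 * 2.149 = 14.09744
theta = 14.09744 / (1 + 14.09744) = 14.09744 / 15.09744
theta = 0.9338

0.9338


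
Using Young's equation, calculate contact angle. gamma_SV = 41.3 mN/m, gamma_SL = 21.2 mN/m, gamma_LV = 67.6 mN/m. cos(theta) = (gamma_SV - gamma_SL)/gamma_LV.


cos(theta) = (gamma_SV - gamma_SL) / gamma_LV
cos(theta) = (41.3 - 21.2) / 67.6
cos(theta) = 0.297337
theta = arccos(0.297337) = 72.7 degrees

72.7


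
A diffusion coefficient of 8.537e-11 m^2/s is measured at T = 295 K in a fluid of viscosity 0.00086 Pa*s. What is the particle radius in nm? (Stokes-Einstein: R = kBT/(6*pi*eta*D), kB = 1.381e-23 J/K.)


Stokes-Einstein: R = kB*T / (6*pi*eta*D)
R = 1.381e-23 * 295 / (6 * pi * 0.00086 * 8.537e-11)
R = 2.94382e-09 m = 2.94 nm

2.94


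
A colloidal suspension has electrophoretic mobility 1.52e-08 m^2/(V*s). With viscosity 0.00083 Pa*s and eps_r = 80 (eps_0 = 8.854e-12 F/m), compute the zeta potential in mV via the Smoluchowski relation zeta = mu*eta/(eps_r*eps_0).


Smoluchowski equation: zeta = mu * eta / (eps_r * eps_0)
zeta = 1.52e-08 * 0.00083 / (80 * 8.854e-12)
zeta = 0.017811 V = 17.81 mV

17.81


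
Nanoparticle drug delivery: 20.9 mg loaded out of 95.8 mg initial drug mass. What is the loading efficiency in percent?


Drug loading efficiency = (drug loaded / drug initial) * 100
DLE = 20.9 / 95.8 * 100
DLE = 0.2182 * 100
DLE = 21.82%

21.82


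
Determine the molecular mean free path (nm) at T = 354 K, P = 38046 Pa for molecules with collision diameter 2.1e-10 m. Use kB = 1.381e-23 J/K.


Mean free path: lambda = kB*T / (sqrt(2) * pi * d^2 * P)
lambda = 1.381e-23 * 354 / (sqrt(2) * pi * (2.1e-10)^2 * 38046)
lambda = 6.5582e-07 m
lambda = 655.82 nm

655.82


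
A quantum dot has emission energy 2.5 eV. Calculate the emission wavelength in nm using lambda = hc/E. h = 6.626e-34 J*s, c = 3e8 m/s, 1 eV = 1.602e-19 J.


Convert energy: E = 2.5 eV = 2.5 * 1.602e-19 = 4.005e-19 J
lambda = h*c / E = 6.626e-34 * 3e8 / 4.005e-19
lambda = 4.9633e-07 m = 496.3 nm

496.3


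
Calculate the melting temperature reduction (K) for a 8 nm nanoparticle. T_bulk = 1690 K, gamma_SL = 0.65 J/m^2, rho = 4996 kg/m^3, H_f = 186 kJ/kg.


Radius R = 8/2 = 4 nm = 4e-09 m
Convert H_f = 186 kJ/kg = 186000 J/kg
dT = 2 * gamma_SL * T_bulk / (rho * H_f * R)
dT = 2 * 0.65 * 1690 / (4996 * 186000 * 4e-09)
dT = 591.1 K

591.1


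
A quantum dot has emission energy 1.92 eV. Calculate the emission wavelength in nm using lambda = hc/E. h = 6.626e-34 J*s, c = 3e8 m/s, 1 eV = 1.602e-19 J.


Convert energy: E = 1.92 eV = 1.92 * 1.602e-19 = 3.07584e-19 J
lambda = h*c / E = 6.626e-34 * 3e8 / 3.07584e-19
lambda = 6.46262e-07 m = 646.3 nm

646.3


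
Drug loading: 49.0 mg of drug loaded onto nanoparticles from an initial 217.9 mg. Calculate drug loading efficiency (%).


Drug loading efficiency = (drug loaded / drug initial) * 100
DLE = 49.0 / 217.9 * 100
DLE = 0.2249 * 100
DLE = 22.49%

22.49


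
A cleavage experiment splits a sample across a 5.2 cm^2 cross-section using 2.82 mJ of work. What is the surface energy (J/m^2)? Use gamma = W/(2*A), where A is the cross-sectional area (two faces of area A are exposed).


Convert: A = 5.2 cm^2 = 0.00052 m^2, W = 2.82 mJ = 0.00282 J
Cleaving exposes two faces of area A, so total new surface = 2*A and gamma = W / (2*A)
gamma = 0.00282 / (2 * 0.00052)
gamma = 2.712 J/m^2

2.712


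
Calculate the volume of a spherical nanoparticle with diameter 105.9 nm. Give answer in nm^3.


Radius r = 105.9/2 = 52.95 nm
Volume V = (4/3) * pi * r^3
V = (4/3) * pi * (52.95)^3
V = 621851.24 nm^3

621851.24


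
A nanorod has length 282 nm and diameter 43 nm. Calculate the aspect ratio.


Aspect ratio AR = length / diameter
AR = 282 / 43
AR = 6.56

6.56


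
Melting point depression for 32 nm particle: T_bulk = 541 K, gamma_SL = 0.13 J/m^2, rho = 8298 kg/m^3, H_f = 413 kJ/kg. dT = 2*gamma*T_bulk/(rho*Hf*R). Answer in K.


Radius R = 32/2 = 16 nm = 1.6e-08 m
Convert H_f = 413 kJ/kg = 413000 J/kg
dT = 2 * gamma_SL * T_bulk / (rho * H_f * R)
dT = 2 * 0.13 * 541 / (8298 * 413000 * 1.6e-08)
dT = 2.6 K

2.6


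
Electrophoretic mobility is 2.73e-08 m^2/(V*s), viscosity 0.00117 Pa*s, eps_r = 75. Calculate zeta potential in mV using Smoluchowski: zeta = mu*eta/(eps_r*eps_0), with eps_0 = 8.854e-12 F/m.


Smoluchowski equation: zeta = mu * eta / (eps_r * eps_0)
zeta = 2.73e-08 * 0.00117 / (75 * 8.854e-12)
zeta = 0.0481 V = 48.1 mV

48.1


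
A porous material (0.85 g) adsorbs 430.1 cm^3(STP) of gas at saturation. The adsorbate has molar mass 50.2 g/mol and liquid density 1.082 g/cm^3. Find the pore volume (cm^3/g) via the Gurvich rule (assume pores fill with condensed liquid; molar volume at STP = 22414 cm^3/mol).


Moles adsorbed n = V_ads / 22414 = 430.1 / 22414 = 1.918890e-02 mol
Liquid volume V_liq = n * M / rho_liq = 1.918890e-02 * 50.2 / 1.082 = 0.89028 cm^3
Specific pore volume V_pore = V_liq / m_sample = 0.89028 / 0.85
V_pore = 1.0474 cm^3/g

1.0474


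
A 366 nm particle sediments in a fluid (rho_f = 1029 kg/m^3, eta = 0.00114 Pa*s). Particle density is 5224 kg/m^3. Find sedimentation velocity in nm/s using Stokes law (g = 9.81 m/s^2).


Radius R = 366/2 nm = 1.83e-07 m
Density difference = 5224 - 1029 = 4195 kg/m^3
v = 2 * R^2 * (rho_p - rho_f) * g / (9 * eta)
v = 2 * (1.83e-07)^2 * 4195 * 9.81 / (9 * 0.00114)
v = 2.68649e-07 m/s = 268.6493 nm/s

268.6493


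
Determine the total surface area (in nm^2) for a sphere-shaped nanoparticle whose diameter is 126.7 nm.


Radius r = 126.7/2 = 63.35 nm
Surface area SA = 4 * pi * r^2
SA = 4 * pi * (63.35)^2
SA = 50431.64 nm^2

50431.64


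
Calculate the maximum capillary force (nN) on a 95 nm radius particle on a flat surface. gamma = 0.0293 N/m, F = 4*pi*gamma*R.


Convert radius: R = 95 nm = 9.5e-08 m
F = 4 * pi * gamma * R
F = 4 * pi * 0.0293 * 9.5e-08
F = 3.49785e-08 N = 34.9785 nN

34.9785


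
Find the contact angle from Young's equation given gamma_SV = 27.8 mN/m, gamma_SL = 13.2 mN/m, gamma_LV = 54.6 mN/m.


cos(theta) = (gamma_SV - gamma_SL) / gamma_LV
cos(theta) = (27.8 - 13.2) / 54.6
cos(theta) = 0.267399
theta = arccos(0.267399) = 74.49 degrees

74.49


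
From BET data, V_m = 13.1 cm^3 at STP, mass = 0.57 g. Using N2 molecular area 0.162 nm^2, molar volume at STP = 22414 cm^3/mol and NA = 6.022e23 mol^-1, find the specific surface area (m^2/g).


Number of moles in monolayer = V_m / 22414 = 13.1 / 22414 = 0.00058446
Number of molecules = moles * NA = 0.00058446 * 6.022e23
SA = molecules * sigma / mass
SA = (13.1 / 22414) * 6.022e23 * 0.162e-18 / 0.57
SA = 100.0 m^2/g

100.0


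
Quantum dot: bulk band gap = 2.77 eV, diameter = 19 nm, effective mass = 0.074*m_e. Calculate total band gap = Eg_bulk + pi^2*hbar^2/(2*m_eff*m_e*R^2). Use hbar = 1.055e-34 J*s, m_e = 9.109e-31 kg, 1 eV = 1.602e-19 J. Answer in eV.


Radius R = 19/2 nm = 9.5e-09 m
Confinement energy dE = pi^2 * hbar^2 / (2 * m_eff * m_e * R^2)
dE = pi^2 * (1.055e-34)^2 / (2 * 0.074 * 9.109e-31 * (9.5e-09)^2) J, divided by 1.602e-19 J/eV
dE = 0.0564 eV
Total band gap = E_g(bulk) + dE = 2.77 + 0.0564 = 2.8264 eV

2.8264


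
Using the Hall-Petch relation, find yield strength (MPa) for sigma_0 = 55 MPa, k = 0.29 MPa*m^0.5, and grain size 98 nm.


d = 98 nm = 9.8e-08 m
sqrt(d) = 0.0003130495
Hall-Petch contribution = k / sqrt(d) = 0.29 / 0.0003130495 = 926.4 MPa
sigma = sigma_0 + k/sqrt(d) = 55 + 926.4 = 981.4 MPa

981.4


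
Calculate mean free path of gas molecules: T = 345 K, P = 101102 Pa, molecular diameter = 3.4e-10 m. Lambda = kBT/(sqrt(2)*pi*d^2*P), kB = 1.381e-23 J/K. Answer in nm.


Mean free path: lambda = kB*T / (sqrt(2) * pi * d^2 * P)
lambda = 1.381e-23 * 345 / (sqrt(2) * pi * (3.4e-10)^2 * 101102)
lambda = 9.17551e-08 m
lambda = 91.76 nm

91.76


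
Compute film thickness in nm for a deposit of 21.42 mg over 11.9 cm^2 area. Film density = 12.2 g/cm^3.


Convert: m = 21.42 mg = 2.1420e-05 kg, A = 11.9 cm^2 = 1.1900e-03 m^2, rho = 12.2 g/cm^3 = 12200 kg/m^3
t = m / (A * rho)
t = 2.1420e-05 / (1.1900e-03 * 12200)
t = 1.4754e-06 m = 1475.4 nm

1475.4


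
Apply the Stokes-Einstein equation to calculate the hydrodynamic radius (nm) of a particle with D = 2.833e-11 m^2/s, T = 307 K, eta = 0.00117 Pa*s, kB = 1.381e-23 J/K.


Stokes-Einstein: R = kB*T / (6*pi*eta*D)
R = 1.381e-23 * 307 / (6 * pi * 0.00117 * 2.833e-11)
R = 6.78576e-09 m = 6.79 nm

6.79


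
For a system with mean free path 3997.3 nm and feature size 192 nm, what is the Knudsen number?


Knudsen number Kn = lambda / L
Kn = 3997.3 / 192
Kn = 20.8193

20.8193


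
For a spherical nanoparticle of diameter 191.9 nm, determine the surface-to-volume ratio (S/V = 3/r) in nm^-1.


Radius r = 191.9/2 = 95.95 nm
S/V = 3 / r = 3 / 95.95
S/V = 0.0313 nm^-1

0.0313


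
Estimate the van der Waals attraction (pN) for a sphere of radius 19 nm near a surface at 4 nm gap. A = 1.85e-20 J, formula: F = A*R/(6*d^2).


Convert to SI: R = 19 nm = 1.9e-08 m, d = 4 nm = 4e-09 m
F = A * R / (6 * d^2)
F = 1.85e-20 * 1.9e-08 / (6 * (4e-09)^2)
F = 3.66146e-12 N = 3.661 pN

3.661


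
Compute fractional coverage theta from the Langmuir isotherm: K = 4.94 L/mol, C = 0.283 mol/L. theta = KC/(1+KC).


Langmuir isotherm: theta = K*C / (1 + K*C)
K*C = 4.94 * 0.283 = 1.39802
theta = 1.39802 / (1 + 1.39802) = 1.39802 / 2.39802
theta = 0.583

0.583


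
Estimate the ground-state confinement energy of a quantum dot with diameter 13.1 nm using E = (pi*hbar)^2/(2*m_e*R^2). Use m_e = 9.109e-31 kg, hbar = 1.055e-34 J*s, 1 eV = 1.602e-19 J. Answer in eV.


Radius R = 13.1/2 = 6.55 nm = 6.55e-09 m
E = (pi * 1.055e-34)^2 / (2 * 9.109e-31 * (6.55e-09)^2)
E(J) = 1.40547e-21
E = E(J) / 1.602e-19 = 0.0088 eV

0.0088


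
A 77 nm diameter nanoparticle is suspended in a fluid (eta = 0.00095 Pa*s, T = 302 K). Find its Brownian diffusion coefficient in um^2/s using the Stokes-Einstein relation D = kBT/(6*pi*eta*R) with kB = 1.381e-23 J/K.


Radius R = 77/2 = 38.5 nm = 3.85e-08 m
D = kB*T / (6*pi*eta*R)
D = 1.381e-23 * 302 / (6 * pi * 0.00095 * 3.85e-08)
D = 6.04944e-12 m^2/s = 6.049 um^2/s

6.049


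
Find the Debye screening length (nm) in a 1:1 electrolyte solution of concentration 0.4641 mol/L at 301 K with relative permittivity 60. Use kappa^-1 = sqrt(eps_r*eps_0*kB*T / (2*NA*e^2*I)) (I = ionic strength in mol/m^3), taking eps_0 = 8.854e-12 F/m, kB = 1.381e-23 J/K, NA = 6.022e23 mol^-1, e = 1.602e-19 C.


Ionic strength I = 0.4641 * 1^2 * 1000 = 464.1 mol/m^3
kappa^-1 = sqrt(60 * 8.854e-12 * 1.381e-23 * 301 / (2 * 6.022e23 * (1.602e-19)^2 * 464.1))
kappa^-1 = 0.392 nm

0.392


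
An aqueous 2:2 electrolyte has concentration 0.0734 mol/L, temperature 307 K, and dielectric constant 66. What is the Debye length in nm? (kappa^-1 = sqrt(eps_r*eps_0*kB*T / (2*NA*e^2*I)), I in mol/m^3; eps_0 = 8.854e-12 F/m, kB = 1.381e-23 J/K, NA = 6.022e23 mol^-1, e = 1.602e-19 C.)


Ionic strength I = 0.0734 * 2^2 * 1000 = 293.6 mol/m^3
kappa^-1 = sqrt(66 * 8.854e-12 * 1.381e-23 * 307 / (2 * 6.022e23 * (1.602e-19)^2 * 293.6))
kappa^-1 = 0.522 nm

0.522


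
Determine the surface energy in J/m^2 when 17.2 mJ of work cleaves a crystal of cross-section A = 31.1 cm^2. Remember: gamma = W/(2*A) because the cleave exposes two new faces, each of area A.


Convert: A = 31.1 cm^2 = 0.00311 m^2, W = 17.2 mJ = 0.0172 J
Cleaving exposes two faces of area A, so total new surface = 2*A and gamma = W / (2*A)
gamma = 0.0172 / (2 * 0.00311)
gamma = 2.765 J/m^2

2.765


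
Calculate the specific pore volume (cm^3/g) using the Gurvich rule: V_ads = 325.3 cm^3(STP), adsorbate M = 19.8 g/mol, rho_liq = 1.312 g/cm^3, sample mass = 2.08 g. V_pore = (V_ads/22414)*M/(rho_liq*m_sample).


Moles adsorbed n = V_ads / 22414 = 325.3 / 22414 = 1.451325e-02 mol
Liquid volume V_liq = n * M / rho_liq = 1.451325e-02 * 19.8 / 1.312 = 0.21903 cm^3
Specific pore volume V_pore = V_liq / m_sample = 0.21903 / 2.08
V_pore = 0.1053 cm^3/g

0.1053


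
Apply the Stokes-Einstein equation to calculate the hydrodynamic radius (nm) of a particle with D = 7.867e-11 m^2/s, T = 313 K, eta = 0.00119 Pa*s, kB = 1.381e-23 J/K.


Stokes-Einstein: R = kB*T / (6*pi*eta*D)
R = 1.381e-23 * 313 / (6 * pi * 0.00119 * 7.867e-11)
R = 2.44952e-09 m = 2.45 nm

2.45


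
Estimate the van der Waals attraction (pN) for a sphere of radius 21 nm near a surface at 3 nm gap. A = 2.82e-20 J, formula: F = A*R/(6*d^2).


Convert to SI: R = 21 nm = 2.1e-08 m, d = 3 nm = 3e-09 m
F = A * R / (6 * d^2)
F = 2.82e-20 * 2.1e-08 / (6 * (3e-09)^2)
F = 1.09667e-11 N = 10.967 pN

10.967


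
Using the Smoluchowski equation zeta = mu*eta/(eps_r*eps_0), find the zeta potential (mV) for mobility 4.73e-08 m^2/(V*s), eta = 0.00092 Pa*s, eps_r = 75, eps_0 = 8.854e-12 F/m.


Smoluchowski equation: zeta = mu * eta / (eps_r * eps_0)
zeta = 4.73e-08 * 0.00092 / (75 * 8.854e-12)
zeta = 0.065531 V = 65.53 mV

65.53


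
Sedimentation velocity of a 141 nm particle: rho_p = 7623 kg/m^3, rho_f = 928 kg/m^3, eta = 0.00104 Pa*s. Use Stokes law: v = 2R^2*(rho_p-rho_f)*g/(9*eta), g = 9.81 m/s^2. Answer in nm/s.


Radius R = 141/2 nm = 7.05e-08 m
Density difference = 7623 - 928 = 6695 kg/m^3
v = 2 * R^2 * (rho_p - rho_f) * g / (9 * eta)
v = 2 * (7.05e-08)^2 * 6695 * 9.81 / (9 * 0.00104)
v = 6.97512e-08 m/s = 69.7512 nm/s

69.7512


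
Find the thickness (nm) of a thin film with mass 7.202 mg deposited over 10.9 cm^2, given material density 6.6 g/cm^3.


Convert: m = 7.202 mg = 7.2020e-06 kg, A = 10.9 cm^2 = 1.0900e-03 m^2, rho = 6.6 g/cm^3 = 6600 kg/m^3
t = m / (A * rho)
t = 7.2020e-06 / (1.0900e-03 * 6600)
t = 1.0011e-06 m = 1001.1 nm

1001.1


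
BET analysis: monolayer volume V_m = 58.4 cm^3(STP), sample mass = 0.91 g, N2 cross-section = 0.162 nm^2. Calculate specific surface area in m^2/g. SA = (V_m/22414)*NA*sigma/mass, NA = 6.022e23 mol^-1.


Number of moles in monolayer = V_m / 22414 = 58.4 / 22414 = 0.00260551
Number of molecules = moles * NA = 0.00260551 * 6.022e23
SA = molecules * sigma / mass
SA = (58.4 / 22414) * 6.022e23 * 0.162e-18 / 0.91
SA = 279.3 m^2/g

279.3


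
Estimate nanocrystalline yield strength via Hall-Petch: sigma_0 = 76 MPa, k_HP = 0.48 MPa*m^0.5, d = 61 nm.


d = 61 nm = 6.1e-08 m
sqrt(d) = 0.0002469818
Hall-Petch contribution = k / sqrt(d) = 0.48 / 0.0002469818 = 1943.5 MPa
sigma = sigma_0 + k/sqrt(d) = 76 + 1943.5 = 2019.5 MPa

2019.5


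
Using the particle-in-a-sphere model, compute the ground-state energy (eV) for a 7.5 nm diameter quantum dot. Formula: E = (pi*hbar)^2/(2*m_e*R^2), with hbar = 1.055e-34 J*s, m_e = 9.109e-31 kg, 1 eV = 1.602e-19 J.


Radius R = 7.5/2 = 3.75 nm = 3.75e-09 m
E = (pi * 1.055e-34)^2 / (2 * 9.109e-31 * (3.75e-09)^2)
E(J) = 4.28787e-21
E = E(J) / 1.602e-19 = 0.0268 eV

0.0268


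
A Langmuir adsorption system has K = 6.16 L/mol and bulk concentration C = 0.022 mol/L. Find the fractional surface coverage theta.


Langmuir isotherm: theta = K*C / (1 + K*C)
K*C = 6.16 * 0.022 = 0.13552
theta = 0.13552 / (1 + 0.13552) = 0.13552 / 1.13552
theta = 0.1193

0.1193


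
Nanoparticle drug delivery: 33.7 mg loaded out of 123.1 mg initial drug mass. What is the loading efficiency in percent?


Drug loading efficiency = (drug loaded / drug initial) * 100
DLE = 33.7 / 123.1 * 100
DLE = 0.2738 * 100
DLE = 27.38%

27.38


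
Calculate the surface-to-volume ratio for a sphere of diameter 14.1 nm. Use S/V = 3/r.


Radius r = 14.1/2 = 7.05 nm
S/V = 3 / r = 3 / 7.05
S/V = 0.4255 nm^-1

0.4255


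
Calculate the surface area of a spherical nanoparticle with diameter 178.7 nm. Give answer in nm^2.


Radius r = 178.7/2 = 89.35 nm
Surface area SA = 4 * pi * r^2
SA = 4 * pi * (89.35)^2
SA = 100322.65 nm^2

100322.65


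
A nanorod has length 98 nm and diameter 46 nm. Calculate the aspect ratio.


Aspect ratio AR = length / diameter
AR = 98 / 46
AR = 2.13

2.13


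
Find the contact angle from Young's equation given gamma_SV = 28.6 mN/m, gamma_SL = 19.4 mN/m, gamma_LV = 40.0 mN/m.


cos(theta) = (gamma_SV - gamma_SL) / gamma_LV
cos(theta) = (28.6 - 19.4) / 40.0
cos(theta) = 0.23
theta = arccos(0.23) = 76.7 degrees

76.7


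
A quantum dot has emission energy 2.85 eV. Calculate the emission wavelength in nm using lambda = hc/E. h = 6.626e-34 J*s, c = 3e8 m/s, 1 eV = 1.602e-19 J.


Convert energy: E = 2.85 eV = 2.85 * 1.602e-19 = 4.5657e-19 J
lambda = h*c / E = 6.626e-34 * 3e8 / 4.5657e-19
lambda = 4.35377e-07 m = 435.4 nm

435.4


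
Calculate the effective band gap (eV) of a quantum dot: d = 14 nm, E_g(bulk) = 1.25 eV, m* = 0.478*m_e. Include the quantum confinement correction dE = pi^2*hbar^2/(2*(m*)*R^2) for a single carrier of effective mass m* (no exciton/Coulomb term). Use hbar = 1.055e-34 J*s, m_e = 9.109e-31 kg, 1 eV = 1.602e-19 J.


Radius R = 14/2 nm = 7e-09 m
Confinement energy dE = pi^2 * hbar^2 / (2 * m_eff * m_e * R^2)
dE = pi^2 * (1.055e-34)^2 / (2 * 0.478 * 9.109e-31 * (7e-09)^2) J, divided by 1.602e-19 J/eV
dE = 0.0161 eV
Total band gap = E_g(bulk) + dE = 1.25 + 0.0161 = 1.2661 eV

1.2661


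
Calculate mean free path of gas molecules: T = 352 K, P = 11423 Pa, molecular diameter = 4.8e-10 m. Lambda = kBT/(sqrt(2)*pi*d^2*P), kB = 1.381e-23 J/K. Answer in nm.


Mean free path: lambda = kB*T / (sqrt(2) * pi * d^2 * P)
lambda = 1.381e-23 * 352 / (sqrt(2) * pi * (4.8e-10)^2 * 11423)
lambda = 4.15728e-07 m
lambda = 415.73 nm

415.73


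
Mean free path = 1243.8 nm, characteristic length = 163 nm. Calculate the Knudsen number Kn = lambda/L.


Knudsen number Kn = lambda / L
Kn = 1243.8 / 163
Kn = 7.6307

7.6307


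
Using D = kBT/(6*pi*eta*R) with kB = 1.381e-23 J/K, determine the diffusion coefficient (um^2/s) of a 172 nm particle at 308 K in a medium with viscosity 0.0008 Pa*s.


Radius R = 172/2 = 86 nm = 8.6e-08 m
D = kB*T / (6*pi*eta*R)
D = 1.381e-23 * 308 / (6 * pi * 0.0008 * 8.6e-08)
D = 3.27986e-12 m^2/s = 3.28 um^2/s

3.28


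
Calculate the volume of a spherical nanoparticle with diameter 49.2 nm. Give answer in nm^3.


Radius r = 49.2/2 = 24.6 nm
Volume V = (4/3) * pi * r^3
V = (4/3) * pi * (24.6)^3
V = 62358.25 nm^3

62358.25


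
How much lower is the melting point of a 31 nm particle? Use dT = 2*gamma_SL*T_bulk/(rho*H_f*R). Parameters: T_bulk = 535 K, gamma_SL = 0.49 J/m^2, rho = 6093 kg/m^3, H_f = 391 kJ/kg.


Radius R = 31/2 = 15.5 nm = 1.55e-08 m
Convert H_f = 391 kJ/kg = 391000 J/kg
dT = 2 * gamma_SL * T_bulk / (rho * H_f * R)
dT = 2 * 0.49 * 535 / (6093 * 391000 * 1.55e-08)
dT = 14.2 K

14.2


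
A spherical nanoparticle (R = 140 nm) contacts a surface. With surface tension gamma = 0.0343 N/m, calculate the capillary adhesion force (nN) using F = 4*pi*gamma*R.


Convert radius: R = 140 nm = 1.4e-07 m
F = 4 * pi * gamma * R
F = 4 * pi * 0.0343 * 1.4e-07
F = 6.03437e-08 N = 60.3437 nN

60.3437


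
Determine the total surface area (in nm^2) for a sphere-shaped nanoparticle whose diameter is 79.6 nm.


Radius r = 79.6/2 = 39.8 nm
Surface area SA = 4 * pi * r^2
SA = 4 * pi * (39.8)^2
SA = 19905.63 nm^2

19905.63


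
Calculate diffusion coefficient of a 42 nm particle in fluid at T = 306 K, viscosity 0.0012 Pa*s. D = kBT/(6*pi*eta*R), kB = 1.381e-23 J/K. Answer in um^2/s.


Radius R = 42/2 = 21 nm = 2.1e-08 m
D = kB*T / (6*pi*eta*R)
D = 1.381e-23 * 306 / (6 * pi * 0.0012 * 2.1e-08)
D = 8.89638e-12 m^2/s = 8.896 um^2/s

8.896


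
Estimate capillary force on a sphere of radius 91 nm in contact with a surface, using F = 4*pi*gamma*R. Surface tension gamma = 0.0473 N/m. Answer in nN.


Convert radius: R = 91 nm = 9.1e-08 m
F = 4 * pi * gamma * R
F = 4 * pi * 0.0473 * 9.1e-08
F = 5.40894e-08 N = 54.0894 nN

54.0894


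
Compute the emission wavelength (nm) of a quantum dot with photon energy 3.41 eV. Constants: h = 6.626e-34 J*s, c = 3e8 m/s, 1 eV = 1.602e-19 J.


Convert energy: E = 3.41 eV = 3.41 * 1.602e-19 = 5.46282e-19 J
lambda = h*c / E = 6.626e-34 * 3e8 / 5.46282e-19
lambda = 3.63878e-07 m = 363.9 nm

363.9


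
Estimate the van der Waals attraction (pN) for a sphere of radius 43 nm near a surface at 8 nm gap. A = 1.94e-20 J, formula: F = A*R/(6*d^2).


Convert to SI: R = 43 nm = 4.3e-08 m, d = 8 nm = 8e-09 m
F = A * R / (6 * d^2)
F = 1.94e-20 * 4.3e-08 / (6 * (8e-09)^2)
F = 2.1724e-12 N = 2.172 pN

2.172


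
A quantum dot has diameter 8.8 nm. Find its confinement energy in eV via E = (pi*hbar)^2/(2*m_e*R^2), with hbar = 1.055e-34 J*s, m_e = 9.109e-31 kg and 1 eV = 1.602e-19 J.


Radius R = 8.8/2 = 4.4 nm = 4.4e-09 m
E = (pi * 1.055e-34)^2 / (2 * 9.109e-31 * (4.4e-09)^2)
E(J) = 3.11457e-21
E = E(J) / 1.602e-19 = 0.0194 eV

0.0194


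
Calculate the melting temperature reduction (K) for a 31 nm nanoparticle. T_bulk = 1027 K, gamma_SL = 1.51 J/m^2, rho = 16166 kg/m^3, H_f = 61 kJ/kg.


Radius R = 31/2 = 15.5 nm = 1.55e-08 m
Convert H_f = 61 kJ/kg = 61000 J/kg
dT = 2 * gamma_SL * T_bulk / (rho * H_f * R)
dT = 2 * 1.51 * 1027 / (16166 * 61000 * 1.55e-08)
dT = 202.9 K

202.9


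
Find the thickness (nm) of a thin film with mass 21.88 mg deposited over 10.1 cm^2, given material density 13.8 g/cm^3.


Convert: m = 21.88 mg = 2.1880e-05 kg, A = 10.1 cm^2 = 1.0100e-03 m^2, rho = 13.8 g/cm^3 = 13800 kg/m^3
t = m / (A * rho)
t = 2.1880e-05 / (1.0100e-03 * 13800)
t = 1.5698e-06 m = 1569.8 nm

1569.8


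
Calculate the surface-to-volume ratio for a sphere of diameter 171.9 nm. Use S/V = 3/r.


Radius r = 171.9/2 = 85.95 nm
S/V = 3 / r = 3 / 85.95
S/V = 0.0349 nm^-1

0.0349


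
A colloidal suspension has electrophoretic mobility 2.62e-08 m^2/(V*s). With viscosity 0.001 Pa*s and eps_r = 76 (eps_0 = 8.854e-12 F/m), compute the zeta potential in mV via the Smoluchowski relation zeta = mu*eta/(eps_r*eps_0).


Smoluchowski equation: zeta = mu * eta / (eps_r * eps_0)
zeta = 2.62e-08 * 0.001 / (76 * 8.854e-12)
zeta = 0.038936 V = 38.94 mV

38.94


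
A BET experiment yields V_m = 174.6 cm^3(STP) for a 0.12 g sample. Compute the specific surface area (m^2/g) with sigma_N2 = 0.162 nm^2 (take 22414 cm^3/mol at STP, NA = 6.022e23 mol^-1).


Number of moles in monolayer = V_m / 22414 = 174.6 / 22414 = 0.00778977
Number of molecules = moles * NA = 0.00778977 * 6.022e23
SA = molecules * sigma / mass
SA = (174.6 / 22414) * 6.022e23 * 0.162e-18 / 0.12
SA = 6332.9 m^2/g

6332.9


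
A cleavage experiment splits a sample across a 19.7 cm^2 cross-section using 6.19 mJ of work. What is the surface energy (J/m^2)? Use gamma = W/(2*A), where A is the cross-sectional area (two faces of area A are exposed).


Convert: A = 19.7 cm^2 = 0.00197 m^2, W = 6.19 mJ = 0.00619 J
Cleaving exposes two faces of area A, so total new surface = 2*A and gamma = W / (2*A)
gamma = 0.00619 / (2 * 0.00197)
gamma = 1.571 J/m^2

1.571


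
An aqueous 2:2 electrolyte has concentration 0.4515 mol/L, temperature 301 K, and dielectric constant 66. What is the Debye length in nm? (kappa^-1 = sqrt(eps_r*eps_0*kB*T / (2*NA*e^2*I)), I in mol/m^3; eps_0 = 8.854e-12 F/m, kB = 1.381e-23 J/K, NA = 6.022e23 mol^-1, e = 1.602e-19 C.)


Ionic strength I = 0.4515 * 2^2 * 1000 = 1806 mol/m^3
kappa^-1 = sqrt(66 * 8.854e-12 * 1.381e-23 * 301 / (2 * 6.022e23 * (1.602e-19)^2 * 1806))
kappa^-1 = 0.209 nm

0.209


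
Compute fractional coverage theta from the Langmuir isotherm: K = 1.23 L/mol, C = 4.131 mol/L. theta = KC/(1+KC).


Langmuir isotherm: theta = K*C / (1 + K*C)
K*C = 1.23 * 4.131 = 5.08113
theta = 5.08113 / (1 + 5.08113) = 5.08113 / 6.08113
theta = 0.8356

0.8356


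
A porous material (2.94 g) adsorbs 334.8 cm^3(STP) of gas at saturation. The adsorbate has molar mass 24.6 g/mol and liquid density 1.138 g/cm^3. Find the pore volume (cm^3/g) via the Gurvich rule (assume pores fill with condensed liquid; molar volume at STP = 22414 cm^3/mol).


Moles adsorbed n = V_ads / 22414 = 334.8 / 22414 = 1.493709e-02 mol
Liquid volume V_liq = n * M / rho_liq = 1.493709e-02 * 24.6 / 1.138 = 0.32289 cm^3
Specific pore volume V_pore = V_liq / m_sample = 0.32289 / 2.94
V_pore = 0.1098 cm^3/g

0.1098


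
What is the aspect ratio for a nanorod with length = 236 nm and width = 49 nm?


Aspect ratio AR = length / diameter
AR = 236 / 49
AR = 4.82

4.82


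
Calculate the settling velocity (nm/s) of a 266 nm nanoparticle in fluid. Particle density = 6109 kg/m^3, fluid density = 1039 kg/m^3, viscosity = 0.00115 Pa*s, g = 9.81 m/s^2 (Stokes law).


Radius R = 266/2 nm = 1.33e-07 m
Density difference = 6109 - 1039 = 5070 kg/m^3
v = 2 * R^2 * (rho_p - rho_f) * g / (9 * eta)
v = 2 * (1.33e-07)^2 * 5070 * 9.81 / (9 * 0.00115)
v = 1.70008e-07 m/s = 170.0082 nm/s

170.0082


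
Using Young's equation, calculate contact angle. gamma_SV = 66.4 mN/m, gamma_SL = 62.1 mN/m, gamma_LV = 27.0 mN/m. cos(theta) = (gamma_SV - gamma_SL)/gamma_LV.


cos(theta) = (gamma_SV - gamma_SL) / gamma_LV
cos(theta) = (66.4 - 62.1) / 27.0
cos(theta) = 0.159259
theta = arccos(0.159259) = 80.84 degrees

80.84


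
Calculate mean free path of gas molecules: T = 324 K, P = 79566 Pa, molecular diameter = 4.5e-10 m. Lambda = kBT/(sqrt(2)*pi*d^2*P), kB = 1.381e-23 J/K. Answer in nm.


Mean free path: lambda = kB*T / (sqrt(2) * pi * d^2 * P)
lambda = 1.381e-23 * 324 / (sqrt(2) * pi * (4.5e-10)^2 * 79566)
lambda = 6.25059e-08 m
lambda = 62.51 nm

62.51


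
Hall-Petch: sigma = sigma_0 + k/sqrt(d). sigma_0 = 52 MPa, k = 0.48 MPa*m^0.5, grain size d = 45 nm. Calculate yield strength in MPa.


d = 45 nm = 4.5e-08 m
sqrt(d) = 0.000212132
Hall-Petch contribution = k / sqrt(d) = 0.48 / 0.000212132 = 2262.7 MPa
sigma = sigma_0 + k/sqrt(d) = 52 + 2262.7 = 2314.7 MPa

2314.7


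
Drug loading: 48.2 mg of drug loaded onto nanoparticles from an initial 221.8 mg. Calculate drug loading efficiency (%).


Drug loading efficiency = (drug loaded / drug initial) * 100
DLE = 48.2 / 221.8 * 100
DLE = 0.2173 * 100
DLE = 21.73%

21.73


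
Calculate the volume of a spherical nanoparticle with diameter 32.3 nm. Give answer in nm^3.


Radius r = 32.3/2 = 16.15 nm
Volume V = (4/3) * pi * r^3
V = (4/3) * pi * (16.15)^3
V = 17644.37 nm^3

17644.37


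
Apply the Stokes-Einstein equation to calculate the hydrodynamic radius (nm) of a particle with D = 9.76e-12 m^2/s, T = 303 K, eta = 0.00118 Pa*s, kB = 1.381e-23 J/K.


Stokes-Einstein: R = kB*T / (6*pi*eta*D)
R = 1.381e-23 * 303 / (6 * pi * 0.00118 * 9.76e-12)
R = 1.92754e-08 m = 19.28 nm

19.28


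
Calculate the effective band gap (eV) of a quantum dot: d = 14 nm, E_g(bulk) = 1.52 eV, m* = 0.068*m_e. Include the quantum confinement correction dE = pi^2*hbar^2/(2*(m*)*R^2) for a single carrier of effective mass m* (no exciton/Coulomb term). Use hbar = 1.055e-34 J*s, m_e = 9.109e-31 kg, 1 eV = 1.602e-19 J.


Radius R = 14/2 nm = 7e-09 m
Confinement energy dE = pi^2 * hbar^2 / (2 * m_eff * m_e * R^2)
dE = pi^2 * (1.055e-34)^2 / (2 * 0.068 * 9.109e-31 * (7e-09)^2) J, divided by 1.602e-19 J/eV
dE = 0.113 eV
Total band gap = E_g(bulk) + dE = 1.52 + 0.113 = 1.633 eV

1.633


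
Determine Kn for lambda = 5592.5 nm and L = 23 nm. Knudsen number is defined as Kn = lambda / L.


Knudsen number Kn = lambda / L
Kn = 5592.5 / 23
Kn = 243.1522

243.1522


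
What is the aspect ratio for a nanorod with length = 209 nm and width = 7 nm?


Aspect ratio AR = length / diameter
AR = 209 / 7
AR = 29.86

29.86


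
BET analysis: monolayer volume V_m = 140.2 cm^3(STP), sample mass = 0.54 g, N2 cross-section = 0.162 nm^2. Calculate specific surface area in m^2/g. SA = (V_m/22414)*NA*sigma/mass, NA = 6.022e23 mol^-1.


Number of moles in monolayer = V_m / 22414 = 140.2 / 22414 = 0.00625502
Number of molecules = moles * NA = 0.00625502 * 6.022e23
SA = molecules * sigma / mass
SA = (140.2 / 22414) * 6.022e23 * 0.162e-18 / 0.54
SA = 1130.0 m^2/g

1130.0


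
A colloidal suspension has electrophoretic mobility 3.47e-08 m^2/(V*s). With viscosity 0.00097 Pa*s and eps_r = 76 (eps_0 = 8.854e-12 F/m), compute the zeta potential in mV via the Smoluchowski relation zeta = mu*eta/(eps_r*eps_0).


Smoluchowski equation: zeta = mu * eta / (eps_r * eps_0)
zeta = 3.47e-08 * 0.00097 / (76 * 8.854e-12)
zeta = 0.050021 V = 50.02 mV

50.02


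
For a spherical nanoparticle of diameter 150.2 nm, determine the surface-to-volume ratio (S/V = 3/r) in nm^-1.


Radius r = 150.2/2 = 75.1 nm
S/V = 3 / r = 3 / 75.1
S/V = 0.0399 nm^-1

0.0399


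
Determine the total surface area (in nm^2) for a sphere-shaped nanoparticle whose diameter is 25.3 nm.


Radius r = 25.3/2 = 12.65 nm
Surface area SA = 4 * pi * r^2
SA = 4 * pi * (12.65)^2
SA = 2010.9 nm^2

2010.9


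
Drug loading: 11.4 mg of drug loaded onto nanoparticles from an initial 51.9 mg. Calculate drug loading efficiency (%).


Drug loading efficiency = (drug loaded / drug initial) * 100
DLE = 11.4 / 51.9 * 100
DLE = 0.2197 * 100
DLE = 21.97%

21.97


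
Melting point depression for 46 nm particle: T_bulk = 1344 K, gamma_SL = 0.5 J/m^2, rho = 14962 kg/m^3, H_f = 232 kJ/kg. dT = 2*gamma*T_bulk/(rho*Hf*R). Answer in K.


Radius R = 46/2 = 23 nm = 2.3e-08 m
Convert H_f = 232 kJ/kg = 232000 J/kg
dT = 2 * gamma_SL * T_bulk / (rho * H_f * R)
dT = 2 * 0.5 * 1344 / (14962 * 232000 * 2.3e-08)
dT = 16.8 K

16.8


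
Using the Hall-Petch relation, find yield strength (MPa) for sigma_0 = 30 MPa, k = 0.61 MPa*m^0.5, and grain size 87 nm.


d = 87 nm = 8.7e-08 m
sqrt(d) = 0.0002949576
Hall-Petch contribution = k / sqrt(d) = 0.61 / 0.0002949576 = 2068.1 MPa
sigma = sigma_0 + k/sqrt(d) = 30 + 2068.1 = 2098.1 MPa

2098.1


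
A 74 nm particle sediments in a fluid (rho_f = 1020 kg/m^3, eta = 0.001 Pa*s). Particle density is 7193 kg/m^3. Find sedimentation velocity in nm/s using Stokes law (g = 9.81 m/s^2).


Radius R = 74/2 nm = 3.7e-08 m
Density difference = 7193 - 1020 = 6173 kg/m^3
v = 2 * R^2 * (rho_p - rho_f) * g / (9 * eta)
v = 2 * (3.7e-08)^2 * 6173 * 9.81 / (9 * 0.001)
v = 1.84228e-08 m/s = 18.4228 nm/s

18.4228


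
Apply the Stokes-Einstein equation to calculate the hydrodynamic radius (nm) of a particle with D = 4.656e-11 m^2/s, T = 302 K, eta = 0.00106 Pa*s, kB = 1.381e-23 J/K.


Stokes-Einstein: R = kB*T / (6*pi*eta*D)
R = 1.381e-23 * 302 / (6 * pi * 0.00106 * 4.656e-11)
R = 4.48312e-09 m = 4.48 nm

4.48


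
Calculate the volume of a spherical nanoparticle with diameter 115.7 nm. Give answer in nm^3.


Radius r = 115.7/2 = 57.85 nm
Volume V = (4/3) * pi * r^3
V = (4/3) * pi * (57.85)^3
V = 810958.63 nm^3

810958.63


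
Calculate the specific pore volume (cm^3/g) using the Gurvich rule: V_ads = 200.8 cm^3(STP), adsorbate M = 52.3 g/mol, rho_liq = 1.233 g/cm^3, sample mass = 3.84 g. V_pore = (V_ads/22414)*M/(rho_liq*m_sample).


Moles adsorbed n = V_ads / 22414 = 200.8 / 22414 = 8.958687e-03 mol
Liquid volume V_liq = n * M / rho_liq = 8.958687e-03 * 52.3 / 1.233 = 0.38000 cm^3
Specific pore volume V_pore = V_liq / m_sample = 0.38000 / 3.84
V_pore = 0.099 cm^3/g

0.099


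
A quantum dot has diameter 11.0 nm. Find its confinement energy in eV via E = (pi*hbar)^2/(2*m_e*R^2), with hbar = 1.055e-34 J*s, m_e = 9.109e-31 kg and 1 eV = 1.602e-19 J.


Radius R = 11.0/2 = 5.5 nm = 5.5e-09 m
E = (pi * 1.055e-34)^2 / (2 * 9.109e-31 * (5.5e-09)^2)
E(J) = 1.99333e-21
E = E(J) / 1.602e-19 = 0.0124 eV

0.0124


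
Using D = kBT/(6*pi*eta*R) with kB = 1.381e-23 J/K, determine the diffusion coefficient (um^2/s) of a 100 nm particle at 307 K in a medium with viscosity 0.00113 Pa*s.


Radius R = 100/2 = 50 nm = 5e-08 m
D = kB*T / (6*pi*eta*R)
D = 1.381e-23 * 307 / (6 * pi * 0.00113 * 5e-08)
D = 3.98091e-12 m^2/s = 3.981 um^2/s

3.981


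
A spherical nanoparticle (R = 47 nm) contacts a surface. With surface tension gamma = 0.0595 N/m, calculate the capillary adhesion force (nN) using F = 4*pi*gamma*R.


Convert radius: R = 47 nm = 4.7e-08 m
F = 4 * pi * gamma * R
F = 4 * pi * 0.0595 * 4.7e-08
F = 3.51419e-08 N = 35.1419 nN

35.1419


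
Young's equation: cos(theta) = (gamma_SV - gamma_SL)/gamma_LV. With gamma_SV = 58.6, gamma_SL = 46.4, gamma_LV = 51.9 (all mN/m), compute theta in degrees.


cos(theta) = (gamma_SV - gamma_SL) / gamma_LV
cos(theta) = (58.6 - 46.4) / 51.9
cos(theta) = 0.235067
theta = arccos(0.235067) = 76.4 degrees

76.4


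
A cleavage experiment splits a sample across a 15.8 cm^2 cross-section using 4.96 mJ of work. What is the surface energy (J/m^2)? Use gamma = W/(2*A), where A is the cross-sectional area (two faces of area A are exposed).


Convert: A = 15.8 cm^2 = 0.00158 m^2, W = 4.96 mJ = 0.00496 J
Cleaving exposes two faces of area A, so total new surface = 2*A and gamma = W / (2*A)
gamma = 0.00496 / (2 * 0.00158)
gamma = 1.57 J/m^2

1.57


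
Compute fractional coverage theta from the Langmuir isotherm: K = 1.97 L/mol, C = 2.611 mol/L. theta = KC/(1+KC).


Langmuir isotherm: theta = K*C / (1 + K*C)
K*C = 1.97 * 2.611 = 5.14367
theta = 5.14367 / (1 + 5.14367) = 5.14367 / 6.14367
theta = 0.8372

0.8372


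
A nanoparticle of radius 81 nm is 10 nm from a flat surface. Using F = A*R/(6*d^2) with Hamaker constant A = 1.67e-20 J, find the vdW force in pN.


Convert to SI: R = 81 nm = 8.1e-08 m, d = 10 nm = 1e-08 m
F = A * R / (6 * d^2)
F = 1.67e-20 * 8.1e-08 / (6 * (1e-08)^2)
F = 2.2545e-12 N = 2.255 pN

2.255
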